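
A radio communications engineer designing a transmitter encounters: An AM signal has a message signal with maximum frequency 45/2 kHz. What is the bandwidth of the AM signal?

In AM (double-sideband), the bandwidth is twice the message frequency.
BW = 2 * f_m = 2 * 45/2 kHz = 45 kHz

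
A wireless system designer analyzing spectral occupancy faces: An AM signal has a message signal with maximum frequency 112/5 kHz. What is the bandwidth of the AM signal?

In AM (double-sideband), the bandwidth is twice the message frequency.
BW = 2 * f_m = 2 * 112/5 kHz = 224/5 kHz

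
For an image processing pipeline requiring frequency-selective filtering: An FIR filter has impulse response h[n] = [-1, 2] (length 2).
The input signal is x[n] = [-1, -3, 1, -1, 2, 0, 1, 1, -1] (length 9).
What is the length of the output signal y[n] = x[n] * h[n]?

For linear convolution, the output length is:
len(y) = len(x) + len(h) - 1 = 9 + 2 - 1 = 10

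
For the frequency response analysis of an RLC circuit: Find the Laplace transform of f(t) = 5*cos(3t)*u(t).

Standard pair: cos(wt)*u(t) <-> s/(s^2+w^2)
With w = 3: L{5*cos(3t)*u(t)} = 5s/(s^2+9)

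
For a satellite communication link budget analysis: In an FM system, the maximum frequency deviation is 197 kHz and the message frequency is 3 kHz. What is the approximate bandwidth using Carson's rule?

Carson's rule: BW = 2*(delta_f + f_m)
= 2*(197 + 3) kHz = 400 kHz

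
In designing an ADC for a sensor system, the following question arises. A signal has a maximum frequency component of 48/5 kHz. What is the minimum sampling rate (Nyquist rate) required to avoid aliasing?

By the Nyquist-Shannon sampling theorem,
the minimum sampling rate (Nyquist rate) must be at least 2 * f_max.
Nyquist rate = 2 * 48/5 kHz = 96/5 kHz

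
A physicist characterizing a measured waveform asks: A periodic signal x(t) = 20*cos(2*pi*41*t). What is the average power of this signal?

Average power of A*cos(wt) is A^2/2.
P = 20^2 / 2 = 400/2 = 200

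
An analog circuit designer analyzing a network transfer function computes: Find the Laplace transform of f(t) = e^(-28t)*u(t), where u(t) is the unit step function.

Standard Laplace transform pair:
e^(-at)*u(t) <-> 1/(s+a)
With a = 28: L{e^(-28t)*u(t)} = 1/(s+28), ROC: Re(s) > -28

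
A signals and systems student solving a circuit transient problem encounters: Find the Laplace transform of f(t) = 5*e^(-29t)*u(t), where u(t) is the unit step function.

Standard Laplace transform pair:
e^(-at)*u(t) <-> 1/(s+a)
With a = 29: L{5*e^(-29t)*u(t)} = 5/(s+29), ROC: Re(s) > -29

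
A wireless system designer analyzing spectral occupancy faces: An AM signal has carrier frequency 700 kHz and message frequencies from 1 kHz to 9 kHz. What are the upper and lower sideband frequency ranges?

Upper sideband (USB) = fc + [fm_low, fm_high] = 700 + [1, 9] = [701, 709] kHz
Lower sideband (LSB) = fc - [fm_high, fm_low] = 700 - [9, 1] = [691, 699] kHz
Total occupied spectrum: 691 kHz to 709 kHz (plus carrier at 700 kHz)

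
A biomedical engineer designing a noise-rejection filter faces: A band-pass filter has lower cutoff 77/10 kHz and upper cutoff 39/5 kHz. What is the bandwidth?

Bandwidth = f_high - f_low
= 39/5 kHz - 77/10 kHz = 1/10 kHz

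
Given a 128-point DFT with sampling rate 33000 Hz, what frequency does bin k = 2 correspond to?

The frequency of DFT bin k is: f_k = k * f_s / N
f_2 = 2 * 33000 / 128 = 4125/8 Hz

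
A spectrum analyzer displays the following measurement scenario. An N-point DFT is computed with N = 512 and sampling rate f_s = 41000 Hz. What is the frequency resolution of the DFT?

DFT frequency resolution = f_s / N
= 41000 / 512 = 5125/64 Hz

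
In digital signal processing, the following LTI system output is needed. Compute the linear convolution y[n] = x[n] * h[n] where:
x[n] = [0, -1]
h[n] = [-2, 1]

y[n] = sum_k x[k]*h[n-k]. Output length = len(x) + len(h) - 1 = 2 + 2 - 1 = 3.
y[0] = 0*-2 = 0
y[1] = -1*-2 + 0*1 = 2
y[2] = -1*1 = -1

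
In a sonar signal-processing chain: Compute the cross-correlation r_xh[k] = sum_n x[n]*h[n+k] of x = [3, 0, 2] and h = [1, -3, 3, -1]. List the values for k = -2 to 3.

Both sequences indexed from 0 and zero outside their support.
Lags with overlap: k = -2 to 3.
  r_xh[-2] = x[2]*h[0] = 2
  r_xh[-1] = x[1]*h[0] + x[2]*h[1] = -6
  r_xh[0] = x[0]*h[0] + x[1]*h[1] + x[2]*h[2] = 9
  r_xh[1] = x[0]*h[1] + x[1]*h[2] + x[2]*h[3] = -11
  r_xh[2] = x[0]*h[2] + x[1]*h[3] = 9
  r_xh[3] = x[0]*h[3] = -3
r_xh = [2, -6, 9, -11, 9, -3] (for k = -2, ..., 3)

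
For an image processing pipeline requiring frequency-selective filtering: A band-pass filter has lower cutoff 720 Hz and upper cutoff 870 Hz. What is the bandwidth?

Bandwidth = f_high - f_low
= 870 Hz - 720 Hz = 150 Hz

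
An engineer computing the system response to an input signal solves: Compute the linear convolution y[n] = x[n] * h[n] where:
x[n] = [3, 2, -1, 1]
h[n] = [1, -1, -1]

y[n] = sum_k x[k]*h[n-k]. Output length = len(x) + len(h) - 1 = 4 + 3 - 1 = 6.
y[0] = 3*1 = 3
y[1] = 2*1 + 3*-1 = -1
y[2] = -1*1 + 2*-1 + 3*-1 = -6
y[3] = 1*1 + -1*-1 + 2*-1 = 0
y[4] = 1*-1 + -1*-1 = 0
y[5] = 1*-1 = -1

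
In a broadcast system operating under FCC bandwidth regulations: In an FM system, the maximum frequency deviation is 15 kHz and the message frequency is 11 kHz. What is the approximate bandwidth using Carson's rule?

Carson's rule: BW = 2*(delta_f + f_m)
= 2*(15 + 11) kHz = 52 kHz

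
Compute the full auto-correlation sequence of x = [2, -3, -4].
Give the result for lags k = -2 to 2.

r_xx[k] = sum_m x[m]*x[m+k], indexed from 0, for k = -2 to 2:
  r_xx[-2] = x[2]*x[0] = -8
  r_xx[-1] = x[1]*x[0] + x[2]*x[1] = 6
  r_xx[0] = x[0]*x[0] + x[1]*x[1] + x[2]*x[2] = 29
  r_xx[1] = x[0]*x[1] + x[1]*x[2] = 6
  r_xx[2] = x[0]*x[2] = -8
r_xx = [-8, 6, 29, 6, -8]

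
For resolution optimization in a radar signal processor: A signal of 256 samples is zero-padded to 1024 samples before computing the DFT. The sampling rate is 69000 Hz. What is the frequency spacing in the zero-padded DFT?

Original DFT: N = 256, resolution = f_s/N = 69000/256 = 8625/32 Hz
Zero-padded DFT: N = 1024, resolution = f_s/N = 69000/1024 = 8625/128 Hz
Zero-padding interpolates the spectrum (finer frequency grid)
but does NOT improve the true spectral resolution (ability to resolve close frequencies).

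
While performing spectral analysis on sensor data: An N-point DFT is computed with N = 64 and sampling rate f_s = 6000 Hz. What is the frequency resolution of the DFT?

DFT frequency resolution = f_s / N
= 6000 / 64 = 375/4 Hz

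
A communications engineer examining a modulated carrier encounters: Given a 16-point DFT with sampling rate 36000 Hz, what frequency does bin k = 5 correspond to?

The frequency of DFT bin k is: f_k = k * f_s / N
f_5 = 5 * 36000 / 16 = 11250 Hz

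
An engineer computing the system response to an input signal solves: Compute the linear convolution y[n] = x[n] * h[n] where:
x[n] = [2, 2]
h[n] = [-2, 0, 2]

y[n] = sum_k x[k]*h[n-k]. Output length = len(x) + len(h) - 1 = 2 + 3 - 1 = 4.
y[0] = 2*-2 = -4
y[1] = 2*-2 + 2*0 = -4
y[2] = 2*0 + 2*2 = 4
y[3] = 2*2 = 4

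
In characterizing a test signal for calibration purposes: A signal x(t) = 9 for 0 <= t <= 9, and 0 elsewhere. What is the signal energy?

Energy = integral of |x(t)|^2 dt over the signal duration
= 9^2 * 9 = 81 * 9 = 729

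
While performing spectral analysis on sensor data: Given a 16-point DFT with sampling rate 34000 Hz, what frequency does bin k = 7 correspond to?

The frequency of DFT bin k is: f_k = k * f_s / N
f_7 = 7 * 34000 / 16 = 14875 Hz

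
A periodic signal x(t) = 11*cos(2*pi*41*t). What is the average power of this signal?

Average power of A*cos(wt) is A^2/2.
P = 11^2 / 2 = 121/2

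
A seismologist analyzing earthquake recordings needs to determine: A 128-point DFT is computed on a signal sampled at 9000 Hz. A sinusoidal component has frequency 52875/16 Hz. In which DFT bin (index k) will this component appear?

DFT frequency resolution = f_s/N = 9000/128 = 1125/16 Hz
Bin index k = f_signal / resolution = 52875/16 / 1125/16 = 47
The signal frequency 52875/16 Hz falls in DFT bin k = 47.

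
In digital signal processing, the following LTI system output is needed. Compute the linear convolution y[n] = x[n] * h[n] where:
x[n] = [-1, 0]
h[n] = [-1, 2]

y[n] = sum_k x[k]*h[n-k]. Output length = len(x) + len(h) - 1 = 2 + 2 - 1 = 3.
y[0] = -1*-1 = 1
y[1] = 0*-1 + -1*2 = -2
y[2] = 0*2 = 0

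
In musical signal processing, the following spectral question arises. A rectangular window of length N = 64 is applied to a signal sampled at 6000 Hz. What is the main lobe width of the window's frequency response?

For a rectangular window of length N,
the main lobe width in frequency is 2*f_s/N.
= 2*6000/64 = 375/2 Hz
This determines the minimum frequency separation for resolving two sinusoids.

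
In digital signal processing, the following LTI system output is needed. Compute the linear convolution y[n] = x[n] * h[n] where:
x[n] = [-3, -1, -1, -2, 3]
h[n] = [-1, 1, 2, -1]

y[n] = sum_k x[k]*h[n-k]. Output length = len(x) + len(h) - 1 = 5 + 4 - 1 = 8.
y[0] = -3*-1 = 3
y[1] = -1*-1 + -3*1 = -2
y[2] = -1*-1 + -1*1 + -3*2 = -6
y[3] = -2*-1 + -1*1 + -1*2 + -3*-1 = 2
y[4] = 3*-1 + -2*1 + -1*2 + -1*-1 = -6
y[5] = 3*1 + -2*2 + -1*-1 = 0
y[6] = 3*2 + -2*-1 = 8
y[7] = 3*-1 = -3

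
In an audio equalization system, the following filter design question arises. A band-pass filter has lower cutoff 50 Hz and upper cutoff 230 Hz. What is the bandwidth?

Bandwidth = f_high - f_low
= 230 Hz - 50 Hz = 180 Hz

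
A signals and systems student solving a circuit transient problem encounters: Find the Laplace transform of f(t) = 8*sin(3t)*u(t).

Standard pair: sin(wt)*u(t) <-> w/(s^2+w^2)
With w = 3: L{8*sin(3t)*u(t)} = 24/(s^2+9)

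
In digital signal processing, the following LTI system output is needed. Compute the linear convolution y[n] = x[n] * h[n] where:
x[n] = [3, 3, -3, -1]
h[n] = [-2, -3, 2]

y[n] = sum_k x[k]*h[n-k]. Output length = len(x) + len(h) - 1 = 4 + 3 - 1 = 6.
y[0] = 3*-2 = -6
y[1] = 3*-2 + 3*-3 = -15
y[2] = -3*-2 + 3*-3 + 3*2 = 3
y[3] = -1*-2 + -3*-3 + 3*2 = 17
y[4] = -1*-3 + -3*2 = -3
y[5] = -1*2 = -2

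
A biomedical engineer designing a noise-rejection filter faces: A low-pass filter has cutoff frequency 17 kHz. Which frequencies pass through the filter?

A low-pass filter passes all frequencies below the cutoff frequency 17 kHz and attenuates higher frequencies.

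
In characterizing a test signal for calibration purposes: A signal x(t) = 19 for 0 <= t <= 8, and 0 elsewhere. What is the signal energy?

Energy = integral of |x(t)|^2 dt over the signal duration
= 19^2 * 8 = 361 * 8 = 2888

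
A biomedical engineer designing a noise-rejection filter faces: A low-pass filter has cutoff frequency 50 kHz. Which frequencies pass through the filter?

A low-pass filter passes all frequencies below the cutoff frequency 50 kHz and attenuates higher frequencies.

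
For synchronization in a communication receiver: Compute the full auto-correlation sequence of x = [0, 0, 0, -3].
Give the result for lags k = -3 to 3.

r_xx[k] = sum_m x[m]*x[m+k], indexed from 0, for k = -3 to 3:
  r_xx[-3] = x[3]*x[0] = 0
  r_xx[-2] = x[2]*x[0] + x[3]*x[1] = 0
  r_xx[-1] = x[1]*x[0] + x[2]*x[1] + x[3]*x[2] = 0
  r_xx[0] = x[0]*x[0] + x[1]*x[1] + x[2]*x[2] + x[3]*x[3] = 9
  r_xx[1] = x[0]*x[1] + x[1]*x[2] + x[2]*x[3] = 0
  r_xx[2] = x[0]*x[2] + x[1]*x[3] = 0
  r_xx[3] = x[0]*x[3] = 0
r_xx = [0, 0, 0, 9, 0, 0, 0]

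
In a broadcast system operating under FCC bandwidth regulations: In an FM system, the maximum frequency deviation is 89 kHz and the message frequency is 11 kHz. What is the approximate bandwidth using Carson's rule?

Carson's rule: BW = 2*(delta_f + f_m)
= 2*(89 + 11) kHz = 200 kHz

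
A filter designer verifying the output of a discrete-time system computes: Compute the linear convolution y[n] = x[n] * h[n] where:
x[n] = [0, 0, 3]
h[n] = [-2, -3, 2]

y[n] = sum_k x[k]*h[n-k]. Output length = len(x) + len(h) - 1 = 3 + 3 - 1 = 5.
y[0] = 0*-2 = 0
y[1] = 0*-2 + 0*-3 = 0
y[2] = 3*-2 + 0*-3 + 0*2 = -6
y[3] = 3*-3 + 0*2 = -9
y[4] = 3*2 = 6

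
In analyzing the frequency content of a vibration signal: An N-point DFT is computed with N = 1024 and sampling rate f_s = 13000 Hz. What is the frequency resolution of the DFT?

DFT frequency resolution = f_s / N
= 13000 / 1024 = 1625/128 Hz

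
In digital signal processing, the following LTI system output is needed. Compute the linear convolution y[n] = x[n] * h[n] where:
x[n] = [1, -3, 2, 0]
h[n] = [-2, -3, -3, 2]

y[n] = sum_k x[k]*h[n-k]. Output length = len(x) + len(h) - 1 = 4 + 4 - 1 = 7.
y[0] = 1*-2 = -2
y[1] = -3*-2 + 1*-3 = 3
y[2] = 2*-2 + -3*-3 + 1*-3 = 2
y[3] = 0*-2 + 2*-3 + -3*-3 + 1*2 = 5
y[4] = 0*-3 + 2*-3 + -3*2 = -12
y[5] = 0*-3 + 2*2 = 4
y[6] = 0*2 = 0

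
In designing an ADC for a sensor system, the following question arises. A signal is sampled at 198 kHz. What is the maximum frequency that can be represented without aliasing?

The maximum frequency that can be represented without aliasing
is the Nyquist frequency: f_max = f_s / 2 = 198 kHz / 2 = 99 kHz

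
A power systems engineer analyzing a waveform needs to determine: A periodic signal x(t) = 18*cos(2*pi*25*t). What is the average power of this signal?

Average power of A*cos(wt) is A^2/2.
P = 18^2 / 2 = 324/2 = 162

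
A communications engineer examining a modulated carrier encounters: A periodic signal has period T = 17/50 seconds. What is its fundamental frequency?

The fundamental frequency is the reciprocal of the period.
f = 1/T = 1/(17/50) = 50/17 Hz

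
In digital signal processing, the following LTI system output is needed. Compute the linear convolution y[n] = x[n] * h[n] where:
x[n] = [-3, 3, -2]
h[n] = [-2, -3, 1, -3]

y[n] = sum_k x[k]*h[n-k]. Output length = len(x) + len(h) - 1 = 3 + 4 - 1 = 6.
y[0] = -3*-2 = 6
y[1] = 3*-2 + -3*-3 = 3
y[2] = -2*-2 + 3*-3 + -3*1 = -8
y[3] = -2*-3 + 3*1 + -3*-3 = 18
y[4] = -2*1 + 3*-3 = -11
y[5] = -2*-3 = 6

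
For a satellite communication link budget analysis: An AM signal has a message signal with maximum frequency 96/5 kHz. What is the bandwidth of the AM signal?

In AM (double-sideband), the bandwidth is twice the message frequency.
BW = 2 * f_m = 2 * 96/5 kHz = 192/5 kHz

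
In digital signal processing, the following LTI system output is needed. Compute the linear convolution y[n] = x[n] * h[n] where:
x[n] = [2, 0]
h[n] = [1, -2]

y[n] = sum_k x[k]*h[n-k]. Output length = len(x) + len(h) - 1 = 2 + 2 - 1 = 3.
y[0] = 2*1 = 2
y[1] = 0*1 + 2*-2 = -4
y[2] = 0*-2 = 0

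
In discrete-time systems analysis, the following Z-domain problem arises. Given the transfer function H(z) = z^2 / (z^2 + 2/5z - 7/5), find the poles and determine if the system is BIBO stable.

Poles are roots of the denominator: z^2 + 2/5z - 7/5 = 0.
Quadratic formula: z = [-(2/5) +/- sqrt((2/5)^2 - 4*(-7/5))] / 2
Discriminant = 4/25 + 28/5 = 144/25; sqrt = 12/5.
z = (-2/5 +/- 12/5) / 2 => z = 1 or z = -7/5.
|p1| = 1, |p2| = 7/5.
For BIBO stability, all poles must lie inside the unit circle (|p| < 1).
System is UNSTABLE since at least one |p| >= 1.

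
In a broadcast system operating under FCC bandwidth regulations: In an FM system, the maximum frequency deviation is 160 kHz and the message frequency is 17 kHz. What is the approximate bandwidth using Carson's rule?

Carson's rule: BW = 2*(delta_f + f_m)
= 2*(160 + 17) kHz = 354 kHz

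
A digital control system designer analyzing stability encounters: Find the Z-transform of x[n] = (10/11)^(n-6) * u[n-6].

Time-shifting property: if X(z) = Z{x[n]}, then Z{x[n-d]} = z^(-d) * X(z)
X(z) = z/(z - 10/11) for x[n] = (10/11)^n * u[n]
Z{x[n-6]} = z^(-6) * z/(z - 10/11) = z^(-5)/(z - 10/11)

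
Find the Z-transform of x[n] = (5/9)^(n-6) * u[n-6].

Time-shifting property: if X(z) = Z{x[n]}, then Z{x[n-d]} = z^(-d) * X(z)
X(z) = z/(z - 5/9) for x[n] = (5/9)^n * u[n]
Z{x[n-6]} = z^(-6) * z/(z - 5/9) = z^(-5)/(z - 5/9)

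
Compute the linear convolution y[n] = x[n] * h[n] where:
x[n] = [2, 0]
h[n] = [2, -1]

y[n] = sum_k x[k]*h[n-k]. Output length = len(x) + len(h) - 1 = 2 + 2 - 1 = 3.
y[0] = 2*2 = 4
y[1] = 0*2 + 2*-1 = -2
y[2] = 0*-1 = 0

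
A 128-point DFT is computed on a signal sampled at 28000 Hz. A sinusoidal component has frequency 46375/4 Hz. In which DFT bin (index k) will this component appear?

DFT frequency resolution = f_s/N = 28000/128 = 875/4 Hz
Bin index k = f_signal / resolution = 46375/4 / 875/4 = 53
The signal frequency 46375/4 Hz falls in DFT bin k = 53.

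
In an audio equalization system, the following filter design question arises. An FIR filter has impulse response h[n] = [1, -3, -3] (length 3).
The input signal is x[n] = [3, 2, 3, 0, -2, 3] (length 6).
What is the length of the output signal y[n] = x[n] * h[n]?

For linear convolution, the output length is:
len(y) = len(x) + len(h) - 1 = 6 + 3 - 1 = 8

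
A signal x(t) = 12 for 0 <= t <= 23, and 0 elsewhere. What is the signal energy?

Energy = integral of |x(t)|^2 dt over the signal duration
= 12^2 * 23 = 144 * 23 = 3312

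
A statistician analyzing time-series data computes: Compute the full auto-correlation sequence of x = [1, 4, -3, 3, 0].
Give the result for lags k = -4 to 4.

r_xx[k] = sum_m x[m]*x[m+k], indexed from 0, for k = -4 to 4:
  r_xx[-4] = x[4]*x[0] = 0
  r_xx[-3] = x[3]*x[0] + x[4]*x[1] = 3
  r_xx[-2] = x[2]*x[0] + x[3]*x[1] + x[4]*x[2] = 9
  r_xx[-1] = x[1]*x[0] + x[2]*x[1] + x[3]*x[2] + x[4]*x[3] = -17
  r_xx[0] = x[0]*x[0] + x[1]*x[1] + x[2]*x[2] + x[3]*x[3] + x[4]*x[4] = 35
  r_xx[1] = x[0]*x[1] + x[1]*x[2] + x[2]*x[3] + x[3]*x[4] = -17
  r_xx[2] = x[0]*x[2] + x[1]*x[3] + x[2]*x[4] = 9
  r_xx[3] = x[0]*x[3] + x[1]*x[4] = 3
  r_xx[4] = x[0]*x[4] = 0
r_xx = [0, 3, 9, -17, 35, -17, 9, 3, 0]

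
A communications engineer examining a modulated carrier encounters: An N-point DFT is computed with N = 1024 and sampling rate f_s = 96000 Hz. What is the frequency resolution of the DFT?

DFT frequency resolution = f_s / N
= 96000 / 1024 = 375/4 Hz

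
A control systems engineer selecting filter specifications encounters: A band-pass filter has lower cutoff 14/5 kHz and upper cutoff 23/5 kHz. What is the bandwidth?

Bandwidth = f_high - f_low
= 23/5 kHz - 14/5 kHz = 9/5 kHz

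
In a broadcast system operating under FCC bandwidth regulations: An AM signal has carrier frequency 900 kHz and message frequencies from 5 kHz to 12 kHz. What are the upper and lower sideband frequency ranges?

Upper sideband (USB) = fc + [fm_low, fm_high] = 900 + [5, 12] = [905, 912] kHz
Lower sideband (LSB) = fc - [fm_high, fm_low] = 900 - [12, 5] = [888, 895] kHz
Total occupied spectrum: 888 kHz to 912 kHz (plus carrier at 900 kHz)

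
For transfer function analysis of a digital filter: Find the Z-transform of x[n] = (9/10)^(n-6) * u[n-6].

Time-shifting property: if X(z) = Z{x[n]}, then Z{x[n-d]} = z^(-d) * X(z)
X(z) = z/(z - 9/10) for x[n] = (9/10)^n * u[n]
Z{x[n-6]} = z^(-6) * z/(z - 9/10) = z^(-5)/(z - 9/10)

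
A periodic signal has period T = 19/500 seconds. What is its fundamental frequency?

The fundamental frequency is the reciprocal of the period.
f = 1/T = 1/(19/500) = 500/19 Hz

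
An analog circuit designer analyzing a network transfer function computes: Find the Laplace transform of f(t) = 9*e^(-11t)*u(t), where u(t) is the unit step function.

Standard Laplace transform pair:
e^(-at)*u(t) <-> 1/(s+a)
With a = 11: L{9*e^(-11t)*u(t)} = 9/(s+11), ROC: Re(s) > -11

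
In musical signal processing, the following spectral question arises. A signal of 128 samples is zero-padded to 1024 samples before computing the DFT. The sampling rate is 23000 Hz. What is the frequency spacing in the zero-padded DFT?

Original DFT: N = 128, resolution = f_s/N = 23000/128 = 2875/16 Hz
Zero-padded DFT: N = 1024, resolution = f_s/N = 23000/1024 = 2875/128 Hz
Zero-padding interpolates the spectrum (finer frequency grid)
but does NOT improve the true spectral resolution (ability to resolve close frequencies).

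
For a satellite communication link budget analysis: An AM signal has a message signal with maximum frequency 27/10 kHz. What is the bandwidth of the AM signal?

In AM (double-sideband), the bandwidth is twice the message frequency.
BW = 2 * f_m = 2 * 27/10 kHz = 27/5 kHz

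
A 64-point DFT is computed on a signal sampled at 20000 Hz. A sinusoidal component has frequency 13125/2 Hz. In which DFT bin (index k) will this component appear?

DFT frequency resolution = f_s/N = 20000/64 = 625/2 Hz
Bin index k = f_signal / resolution = 13125/2 / 625/2 = 21
The signal frequency 13125/2 Hz falls in DFT bin k = 21.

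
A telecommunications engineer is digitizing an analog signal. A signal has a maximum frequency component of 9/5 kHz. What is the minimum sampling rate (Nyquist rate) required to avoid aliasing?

By the Nyquist-Shannon sampling theorem,
the minimum sampling rate (Nyquist rate) must be at least 2 * f_max.
Nyquist rate = 2 * 9/5 kHz = 18/5 kHz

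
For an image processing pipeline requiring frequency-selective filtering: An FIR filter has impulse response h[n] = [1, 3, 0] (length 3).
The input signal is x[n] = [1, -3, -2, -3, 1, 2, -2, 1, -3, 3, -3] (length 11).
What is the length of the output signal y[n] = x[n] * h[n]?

For linear convolution, the output length is:
len(y) = len(x) + len(h) - 1 = 11 + 3 - 1 = 13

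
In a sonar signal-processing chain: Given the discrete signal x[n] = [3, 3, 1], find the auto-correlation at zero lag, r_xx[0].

The auto-correlation at zero lag r_xx[0] equals the signal energy.
r_xx[0] = sum of x[n]^2 = 3^2 + 3^2 + 1^2
= 9 + 9 + 1 = 19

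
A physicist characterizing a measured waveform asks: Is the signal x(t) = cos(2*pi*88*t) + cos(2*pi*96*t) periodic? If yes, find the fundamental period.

f1 = 88 Hz, f2 = 96 Hz
Period T1 = 1/88, T2 = 1/96
Ratio T1/T2 = 96/88, which is rational.
The signal is periodic with fundamental period T = 1/GCD(88,96) = 1/8 s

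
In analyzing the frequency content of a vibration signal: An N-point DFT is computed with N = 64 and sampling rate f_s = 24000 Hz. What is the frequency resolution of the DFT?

DFT frequency resolution = f_s / N
= 24000 / 64 = 375 Hz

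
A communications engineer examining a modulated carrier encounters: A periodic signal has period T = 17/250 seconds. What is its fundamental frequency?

The fundamental frequency is the reciprocal of the period.
f = 1/T = 1/(17/250) = 250/17 Hz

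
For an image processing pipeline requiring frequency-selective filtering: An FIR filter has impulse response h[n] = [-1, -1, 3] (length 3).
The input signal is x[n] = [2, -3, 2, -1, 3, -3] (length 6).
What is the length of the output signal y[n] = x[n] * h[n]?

For linear convolution, the output length is:
len(y) = len(x) + len(h) - 1 = 6 + 3 - 1 = 8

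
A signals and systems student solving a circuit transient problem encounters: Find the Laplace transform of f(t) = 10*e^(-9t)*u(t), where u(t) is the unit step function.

Standard Laplace transform pair:
e^(-at)*u(t) <-> 1/(s+a)
With a = 9: L{10*e^(-9t)*u(t)} = 10/(s+9), ROC: Re(s) > -9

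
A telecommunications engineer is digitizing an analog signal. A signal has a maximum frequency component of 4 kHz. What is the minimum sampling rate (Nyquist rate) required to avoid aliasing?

By the Nyquist-Shannon sampling theorem,
the minimum sampling rate (Nyquist rate) must be at least 2 * f_max.
Nyquist rate = 2 * 4 kHz = 8 kHz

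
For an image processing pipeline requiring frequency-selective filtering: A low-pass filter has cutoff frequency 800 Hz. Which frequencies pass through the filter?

A low-pass filter passes all frequencies below the cutoff frequency 800 Hz and attenuates higher frequencies.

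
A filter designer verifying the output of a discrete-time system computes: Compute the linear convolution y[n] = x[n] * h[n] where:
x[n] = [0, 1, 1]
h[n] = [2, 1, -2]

y[n] = sum_k x[k]*h[n-k]. Output length = len(x) + len(h) - 1 = 3 + 3 - 1 = 5.
y[0] = 0*2 = 0
y[1] = 1*2 + 0*1 = 2
y[2] = 1*2 + 1*1 + 0*-2 = 3
y[3] = 1*1 + 1*-2 = -1
y[4] = 1*-2 = -2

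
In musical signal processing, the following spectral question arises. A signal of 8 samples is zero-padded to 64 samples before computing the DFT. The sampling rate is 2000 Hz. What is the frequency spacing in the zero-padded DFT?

Original DFT: N = 8, resolution = f_s/N = 2000/8 = 250 Hz
Zero-padded DFT: N = 64, resolution = f_s/N = 2000/64 = 125/4 Hz
Zero-padding interpolates the spectrum (finer frequency grid)
but does NOT improve the true spectral resolution (ability to resolve close frequencies).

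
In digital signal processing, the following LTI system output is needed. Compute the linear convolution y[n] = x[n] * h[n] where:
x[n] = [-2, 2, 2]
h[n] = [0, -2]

y[n] = sum_k x[k]*h[n-k]. Output length = len(x) + len(h) - 1 = 3 + 2 - 1 = 4.
y[0] = -2*0 = 0
y[1] = 2*0 + -2*-2 = 4
y[2] = 2*0 + 2*-2 = -4
y[3] = 2*-2 = -4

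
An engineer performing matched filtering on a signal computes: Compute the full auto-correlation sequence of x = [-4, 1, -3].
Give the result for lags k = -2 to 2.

r_xx[k] = sum_m x[m]*x[m+k], indexed from 0, for k = -2 to 2:
  r_xx[-2] = x[2]*x[0] = 12
  r_xx[-1] = x[1]*x[0] + x[2]*x[1] = -7
  r_xx[0] = x[0]*x[0] + x[1]*x[1] + x[2]*x[2] = 26
  r_xx[1] = x[0]*x[1] + x[1]*x[2] = -7
  r_xx[2] = x[0]*x[2] = 12
r_xx = [12, -7, 26, -7, 12]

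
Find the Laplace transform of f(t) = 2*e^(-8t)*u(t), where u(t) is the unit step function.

Standard Laplace transform pair:
e^(-at)*u(t) <-> 1/(s+a)
With a = 8: L{2*e^(-8t)*u(t)} = 2/(s+8), ROC: Re(s) > -8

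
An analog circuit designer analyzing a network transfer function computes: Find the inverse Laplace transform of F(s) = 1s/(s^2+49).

Standard pair: s/(s^2+w^2) <-> cos(wt)*u(t)
With k=1, w=7: f(t) = cos(7t)*u(t)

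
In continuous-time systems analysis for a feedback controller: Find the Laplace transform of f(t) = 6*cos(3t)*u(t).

Standard pair: cos(wt)*u(t) <-> s/(s^2+w^2)
With w = 3: L{6*cos(3t)*u(t)} = 6s/(s^2+9)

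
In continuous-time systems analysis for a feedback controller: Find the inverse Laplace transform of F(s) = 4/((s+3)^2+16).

Standard pair: w/((s+a)^2+w^2) <-> e^(-at)*sin(wt)*u(t)
With a=3, w=4: f(t) = e^(-3t)*sin(4t)*u(t)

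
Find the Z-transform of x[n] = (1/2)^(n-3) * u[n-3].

Time-shifting property: if X(z) = Z{x[n]}, then Z{x[n-d]} = z^(-d) * X(z)
X(z) = z/(z - 1/2) for x[n] = (1/2)^n * u[n]
Z{x[n-3]} = z^(-3) * z/(z - 1/2) = z^(-2)/(z - 1/2)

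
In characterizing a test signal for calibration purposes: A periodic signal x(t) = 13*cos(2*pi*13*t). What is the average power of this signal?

Average power of A*cos(wt) is A^2/2.
P = 13^2 / 2 = 169/2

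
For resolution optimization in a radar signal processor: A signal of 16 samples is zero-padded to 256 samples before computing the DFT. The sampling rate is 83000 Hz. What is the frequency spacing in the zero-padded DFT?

Original DFT: N = 16, resolution = f_s/N = 83000/16 = 10375/2 Hz
Zero-padded DFT: N = 256, resolution = f_s/N = 83000/256 = 10375/32 Hz
Zero-padding interpolates the spectrum (finer frequency grid)
but does NOT improve the true spectral resolution (ability to resolve close frequencies).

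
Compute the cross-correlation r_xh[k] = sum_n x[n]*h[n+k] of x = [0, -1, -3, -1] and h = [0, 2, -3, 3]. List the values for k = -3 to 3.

Both sequences indexed from 0 and zero outside their support.
Lags with overlap: k = -3 to 3.
  r_xh[-3] = x[3]*h[0] = 0
  r_xh[-2] = x[2]*h[0] + x[3]*h[1] = -2
  r_xh[-1] = x[1]*h[0] + x[2]*h[1] + x[3]*h[2] = -3
  r_xh[0] = x[0]*h[0] + x[1]*h[1] + x[2]*h[2] + x[3]*h[3] = 4
  r_xh[1] = x[0]*h[1] + x[1]*h[2] + x[2]*h[3] = -6
  r_xh[2] = x[0]*h[2] + x[1]*h[3] = -3
  r_xh[3] = x[0]*h[3] = 0
r_xh = [0, -2, -3, 4, -6, -3, 0] (for k = -3, ..., 3)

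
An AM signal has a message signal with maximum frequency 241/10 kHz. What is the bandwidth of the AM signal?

In AM (double-sideband), the bandwidth is twice the message frequency.
BW = 2 * f_m = 2 * 241/10 kHz = 241/5 kHz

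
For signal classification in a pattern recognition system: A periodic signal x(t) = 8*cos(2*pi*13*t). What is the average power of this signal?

Average power of A*cos(wt) is A^2/2.
P = 8^2 / 2 = 64/2 = 32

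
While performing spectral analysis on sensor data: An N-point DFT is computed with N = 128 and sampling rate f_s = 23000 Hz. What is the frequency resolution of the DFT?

DFT frequency resolution = f_s / N
= 23000 / 128 = 2875/16 Hz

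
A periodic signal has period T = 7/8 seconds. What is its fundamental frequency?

The fundamental frequency is the reciprocal of the period.
f = 1/T = 1/(7/8) = 8/7 Hz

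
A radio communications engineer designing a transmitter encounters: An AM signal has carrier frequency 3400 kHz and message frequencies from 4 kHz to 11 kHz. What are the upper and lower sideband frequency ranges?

Upper sideband (USB) = fc + [fm_low, fm_high] = 3400 + [4, 11] = [3404, 3411] kHz
Lower sideband (LSB) = fc - [fm_high, fm_low] = 3400 - [11, 4] = [3389, 3396] kHz
Total occupied spectrum: 3389 kHz to 3411 kHz (plus carrier at 3400 kHz)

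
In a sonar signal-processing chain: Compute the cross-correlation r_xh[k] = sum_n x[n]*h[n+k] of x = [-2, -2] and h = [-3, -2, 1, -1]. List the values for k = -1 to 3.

Both sequences indexed from 0 and zero outside their support.
Lags with overlap: k = -1 to 3.
  r_xh[-1] = x[1]*h[0] = 6
  r_xh[0] = x[0]*h[0] + x[1]*h[1] = 10
  r_xh[1] = x[0]*h[1] + x[1]*h[2] = 2
  r_xh[2] = x[0]*h[2] + x[1]*h[3] = 0
  r_xh[3] = x[0]*h[3] = 2
r_xh = [6, 10, 2, 0, 2] (for k = -1, ..., 3)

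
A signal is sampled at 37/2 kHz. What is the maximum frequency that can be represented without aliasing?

The maximum frequency that can be represented without aliasing
is the Nyquist frequency: f_max = f_s / 2 = 37/2 kHz / 2 = 37/4 kHz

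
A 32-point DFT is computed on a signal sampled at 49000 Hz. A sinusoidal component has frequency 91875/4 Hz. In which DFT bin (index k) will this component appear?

DFT frequency resolution = f_s/N = 49000/32 = 6125/4 Hz
Bin index k = f_signal / resolution = 91875/4 / 6125/4 = 15
The signal frequency 91875/4 Hz falls in DFT bin k = 15.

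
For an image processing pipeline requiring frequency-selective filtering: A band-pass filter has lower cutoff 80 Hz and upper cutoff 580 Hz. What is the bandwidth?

Bandwidth = f_high - f_low
= 580 Hz - 80 Hz = 500 Hz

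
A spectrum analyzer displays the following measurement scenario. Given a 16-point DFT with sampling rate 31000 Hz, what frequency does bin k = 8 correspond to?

The frequency of DFT bin k is: f_k = k * f_s / N
f_8 = 8 * 31000 / 16 = 15500 Hz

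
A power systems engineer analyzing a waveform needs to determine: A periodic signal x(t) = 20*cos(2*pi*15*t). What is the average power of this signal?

Average power of A*cos(wt) is A^2/2.
P = 20^2 / 2 = 400/2 = 200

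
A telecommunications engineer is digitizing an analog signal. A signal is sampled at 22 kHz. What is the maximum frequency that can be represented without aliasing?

The maximum frequency that can be represented without aliasing
is the Nyquist frequency: f_max = f_s / 2 = 22 kHz / 2 = 11 kHz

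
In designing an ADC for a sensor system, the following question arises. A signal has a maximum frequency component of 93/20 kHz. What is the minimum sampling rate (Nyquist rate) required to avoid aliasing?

By the Nyquist-Shannon sampling theorem,
the minimum sampling rate (Nyquist rate) must be at least 2 * f_max.
Nyquist rate = 2 * 93/20 kHz = 93/10 kHz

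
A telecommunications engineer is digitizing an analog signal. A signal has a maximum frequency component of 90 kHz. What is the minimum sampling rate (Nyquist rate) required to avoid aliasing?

By the Nyquist-Shannon sampling theorem,
the minimum sampling rate (Nyquist rate) must be at least 2 * f_max.
Nyquist rate = 2 * 90 kHz = 180 kHz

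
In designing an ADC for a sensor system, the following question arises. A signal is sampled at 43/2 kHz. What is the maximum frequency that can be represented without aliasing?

The maximum frequency that can be represented without aliasing
is the Nyquist frequency: f_max = f_s / 2 = 43/2 kHz / 2 = 43/4 kHz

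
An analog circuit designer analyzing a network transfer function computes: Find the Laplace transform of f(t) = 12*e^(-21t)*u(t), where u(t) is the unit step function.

Standard Laplace transform pair:
e^(-at)*u(t) <-> 1/(s+a)
With a = 21: L{12*e^(-21t)*u(t)} = 12/(s+21), ROC: Re(s) > -21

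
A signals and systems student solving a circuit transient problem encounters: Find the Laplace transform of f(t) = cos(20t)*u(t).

Standard pair: cos(wt)*u(t) <-> s/(s^2+w^2)
With w = 20: L{cos(20t)*u(t)} = s/(s^2+400)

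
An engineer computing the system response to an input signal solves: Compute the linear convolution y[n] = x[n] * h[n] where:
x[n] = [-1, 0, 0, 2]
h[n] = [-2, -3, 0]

y[n] = sum_k x[k]*h[n-k]. Output length = len(x) + len(h) - 1 = 4 + 3 - 1 = 6.
y[0] = -1*-2 = 2
y[1] = 0*-2 + -1*-3 = 3
y[2] = 0*-2 + 0*-3 + -1*0 = 0
y[3] = 2*-2 + 0*-3 + 0*0 = -4
y[4] = 2*-3 + 0*0 = -6
y[5] = 2*0 = 0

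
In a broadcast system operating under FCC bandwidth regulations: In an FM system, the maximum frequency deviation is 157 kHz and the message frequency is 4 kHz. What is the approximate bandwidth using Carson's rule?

Carson's rule: BW = 2*(delta_f + f_m)
= 2*(157 + 4) kHz = 322 kHz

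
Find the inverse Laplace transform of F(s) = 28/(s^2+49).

Standard pair: w/(s^2+w^2) <-> sin(wt)*u(t)
Recognize w^2 = 49, so w = 7; numerator 28 = 4*7.
f(t) = 4*sin(7t)*u(t)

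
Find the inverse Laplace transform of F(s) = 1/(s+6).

Standard pair: k/(s+a) <-> k*e^(-at)*u(t)
With k=1, a=6: f(t) = e^(-6t)*u(t)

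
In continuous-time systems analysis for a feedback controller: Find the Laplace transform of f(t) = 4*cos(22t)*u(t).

Standard pair: cos(wt)*u(t) <-> s/(s^2+w^2)
With w = 22: L{4*cos(22t)*u(t)} = 4s/(s^2+484)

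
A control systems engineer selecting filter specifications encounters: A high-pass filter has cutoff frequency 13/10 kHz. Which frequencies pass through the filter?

A high-pass filter passes all frequencies above the cutoff frequency 13/10 kHz and attenuates lower frequencies.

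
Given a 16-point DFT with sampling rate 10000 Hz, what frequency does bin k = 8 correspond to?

The frequency of DFT bin k is: f_k = k * f_s / N
f_8 = 8 * 10000 / 16 = 5000 Hz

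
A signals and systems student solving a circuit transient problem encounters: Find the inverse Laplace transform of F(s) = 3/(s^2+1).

Standard pair: w/(s^2+w^2) <-> sin(wt)*u(t)
Recognize w^2 = 1, so w = 1; numerator 3 = 3*1.
f(t) = 3*sin(t)*u(t)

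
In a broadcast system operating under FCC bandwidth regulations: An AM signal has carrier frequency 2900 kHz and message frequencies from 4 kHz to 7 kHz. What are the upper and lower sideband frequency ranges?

Upper sideband (USB) = fc + [fm_low, fm_high] = 2900 + [4, 7] = [2904, 2907] kHz
Lower sideband (LSB) = fc - [fm_high, fm_low] = 2900 - [7, 4] = [2893, 2896] kHz
Total occupied spectrum: 2893 kHz to 2907 kHz (plus carrier at 2900 kHz)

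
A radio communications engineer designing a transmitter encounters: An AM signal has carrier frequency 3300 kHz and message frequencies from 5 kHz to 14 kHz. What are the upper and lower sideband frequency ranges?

Upper sideband (USB) = fc + [fm_low, fm_high] = 3300 + [5, 14] = [3305, 3314] kHz
Lower sideband (LSB) = fc - [fm_high, fm_low] = 3300 - [14, 5] = [3286, 3295] kHz
Total occupied spectrum: 3286 kHz to 3314 kHz (plus carrier at 3300 kHz)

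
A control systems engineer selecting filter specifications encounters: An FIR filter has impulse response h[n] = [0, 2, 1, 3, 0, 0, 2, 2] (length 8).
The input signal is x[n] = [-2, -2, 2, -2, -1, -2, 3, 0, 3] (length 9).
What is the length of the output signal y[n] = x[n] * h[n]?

For linear convolution, the output length is:
len(y) = len(x) + len(h) - 1 = 9 + 8 - 1 = 16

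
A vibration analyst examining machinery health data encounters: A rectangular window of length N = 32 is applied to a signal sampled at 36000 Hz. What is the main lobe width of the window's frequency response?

For a rectangular window of length N,
the main lobe width in frequency is 2*f_s/N.
= 2*36000/32 = 2250 Hz
This determines the minimum frequency separation for resolving two sinusoids.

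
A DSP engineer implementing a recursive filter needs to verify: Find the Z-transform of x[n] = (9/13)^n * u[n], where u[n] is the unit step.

The Z-transform of a^n * u[n] is z/(z-a) for |z| > |a|.
Here a = 9/13, so X(z) = z/(z - (9/13)) = 13z/(13z - 9)
ROC: |z| > 9/13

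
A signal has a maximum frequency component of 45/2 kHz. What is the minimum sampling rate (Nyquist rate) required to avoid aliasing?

By the Nyquist-Shannon sampling theorem,
the minimum sampling rate (Nyquist rate) must be at least 2 * f_max.
Nyquist rate = 2 * 45/2 kHz = 45 kHz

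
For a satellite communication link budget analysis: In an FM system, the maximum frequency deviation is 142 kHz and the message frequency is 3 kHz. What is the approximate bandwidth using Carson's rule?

Carson's rule: BW = 2*(delta_f + f_m)
= 2*(142 + 3) kHz = 290 kHz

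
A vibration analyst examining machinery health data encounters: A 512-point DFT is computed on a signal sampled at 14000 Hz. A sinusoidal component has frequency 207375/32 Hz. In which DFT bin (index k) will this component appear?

DFT frequency resolution = f_s/N = 14000/512 = 875/32 Hz
Bin index k = f_signal / resolution = 207375/32 / 875/32 = 237
The signal frequency 207375/32 Hz falls in DFT bin k = 237.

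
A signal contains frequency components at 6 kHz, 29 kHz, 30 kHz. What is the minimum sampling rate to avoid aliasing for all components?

The highest frequency component is f_max = 30 kHz.
Nyquist rate = 2 * f_max = 2 * 30 kHz = 60 kHz.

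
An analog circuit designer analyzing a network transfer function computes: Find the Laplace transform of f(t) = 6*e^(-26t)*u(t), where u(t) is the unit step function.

Standard Laplace transform pair:
e^(-at)*u(t) <-> 1/(s+a)
With a = 26: L{6*e^(-26t)*u(t)} = 6/(s+26), ROC: Re(s) > -26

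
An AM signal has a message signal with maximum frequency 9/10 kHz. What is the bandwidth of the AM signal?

In AM (double-sideband), the bandwidth is twice the message frequency.
BW = 2 * f_m = 2 * 9/10 kHz = 9/5 kHz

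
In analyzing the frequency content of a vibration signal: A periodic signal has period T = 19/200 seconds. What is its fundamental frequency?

The fundamental frequency is the reciprocal of the period.
f = 1/T = 1/(19/200) = 200/19 Hz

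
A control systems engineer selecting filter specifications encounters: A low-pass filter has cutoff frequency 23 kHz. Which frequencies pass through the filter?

A low-pass filter passes all frequencies below the cutoff frequency 23 kHz and attenuates higher frequencies.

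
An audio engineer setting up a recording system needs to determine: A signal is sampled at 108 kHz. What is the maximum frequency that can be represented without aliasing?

The maximum frequency that can be represented without aliasing
is the Nyquist frequency: f_max = f_s / 2 = 108 kHz / 2 = 54 kHz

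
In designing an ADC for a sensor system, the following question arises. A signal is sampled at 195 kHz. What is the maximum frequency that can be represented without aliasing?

The maximum frequency that can be represented without aliasing
is the Nyquist frequency: f_max = f_s / 2 = 195 kHz / 2 = 195/2 kHz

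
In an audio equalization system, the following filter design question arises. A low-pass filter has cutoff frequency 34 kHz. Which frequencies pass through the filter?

A low-pass filter passes all frequencies below the cutoff frequency 34 kHz and attenuates higher frequencies.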